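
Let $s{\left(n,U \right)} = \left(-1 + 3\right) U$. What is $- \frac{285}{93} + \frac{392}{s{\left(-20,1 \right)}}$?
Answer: $\frac{5981}{31} \approx 192.94$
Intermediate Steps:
$s{\left(n,U \right)} = 2 U$
$- \frac{285}{93} + \frac{392}{s{\left(-20,1 \right)}} = - \frac{285}{93} + \frac{392}{2 \cdot 1} = \left(-285\right) \frac{1}{93} + \frac{392}{2} = - \frac{95}{31} + 392 \cdot \frac{1}{2} = - \frac{95}{31} + 196 = \frac{5981}{31}$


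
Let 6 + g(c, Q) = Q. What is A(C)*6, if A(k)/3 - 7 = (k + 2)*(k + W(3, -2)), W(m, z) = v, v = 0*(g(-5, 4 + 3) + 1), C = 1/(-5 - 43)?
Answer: 16033/128 ≈ 125.26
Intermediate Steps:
g(c, Q) = -6 + Q
C = -1/48 (C = 1/(-48) = -1/48 ≈ -0.020833)
v = 0 (v = 0*((-6 + (4 + 3)) + 1) = 0*((-6 + 7) + 1) = 0*(1 + 1) = 0*2 = 0)
W(m, z) = 0
A(k) = 21 + 3*k*(2 + k) (A(k) = 21 + 3*((k + 2)*(k + 0)) = 21 + 3*((2 + k)*k) = 21 + 3*(k*(2 + k)) = 21 + 3*k*(2 + k))
A(C)*6 = (21 + 3*(-1/48)² + 6*(-1/48))*6 = (21 + 3*(1/2304) - ⅛)*6 = (21 + 1/768 - ⅛)*6 = (16033/768)*6 = 16033/128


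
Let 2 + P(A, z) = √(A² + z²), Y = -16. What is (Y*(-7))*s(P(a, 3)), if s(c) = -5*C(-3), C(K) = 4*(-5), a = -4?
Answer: 11200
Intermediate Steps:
P(A, z) = -2 + √(A² + z²)
C(K) = -20
s(c) = 100 (s(c) = -5*(-20) = 100)
(Y*(-7))*s(P(a, 3)) = -16*(-7)*100 = 112*100 = 11200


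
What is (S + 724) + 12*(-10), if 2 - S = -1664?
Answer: 2270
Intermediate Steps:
S = 1666 (S = 2 - 1*(-1664) = 2 + 1664 = 1666)
(S + 724) + 12*(-10) = (1666 + 724) + 12*(-10) = 2390 - 120 = 2270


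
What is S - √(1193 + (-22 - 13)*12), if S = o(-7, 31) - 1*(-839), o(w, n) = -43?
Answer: 796 - √773 ≈ 768.20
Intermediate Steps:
S = 796 (S = -43 - 1*(-839) = -43 + 839 = 796)
S - √(1193 + (-22 - 13)*12) = 796 - √(1193 + (-22 - 13)*12) = 796 - √(1193 - 35*12) = 796 - √(1193 - 420) = 796 - √773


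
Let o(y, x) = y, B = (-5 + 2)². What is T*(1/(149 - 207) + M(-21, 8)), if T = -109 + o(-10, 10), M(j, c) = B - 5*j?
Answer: -786709/58 ≈ -13564.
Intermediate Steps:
B = 9 (B = (-3)² = 9)
M(j, c) = 9 - 5*j
T = -119 (T = -109 - 10 = -119)
T*(1/(149 - 207) + M(-21, 8)) = -119*(1/(149 - 207) + (9 - 5*(-21))) = -119*(1/(-58) + (9 + 105)) = -119*(-1/58 + 114) = -119*6611/58 = -786709/58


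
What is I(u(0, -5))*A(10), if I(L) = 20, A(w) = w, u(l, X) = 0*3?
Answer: 200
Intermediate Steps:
u(l, X) = 0
I(u(0, -5))*A(10) = 20*10 = 200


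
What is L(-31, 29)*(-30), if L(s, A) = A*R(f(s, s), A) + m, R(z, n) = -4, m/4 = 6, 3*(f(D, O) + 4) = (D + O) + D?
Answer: 2760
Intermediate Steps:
f(D, O) = -4 + O/3 + 2*D/3 (f(D, O) = -4 + ((D + O) + D)/3 = -4 + (O + 2*D)/3 = -4 + (O/3 + 2*D/3) = -4 + O/3 + 2*D/3)
m = 24 (m = 4*6 = 24)
L(s, A) = 24 - 4*A (L(s, A) = A*(-4) + 24 = -4*A + 24 = 24 - 4*A)
L(-31, 29)*(-30) = (24 - 4*29)*(-30) = (24 - 116)*(-30) = -92*(-30) = 2760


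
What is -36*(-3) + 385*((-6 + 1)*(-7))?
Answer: 13583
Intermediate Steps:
-36*(-3) + 385*((-6 + 1)*(-7)) = 108 + 385*(-5*(-7)) = 108 + 385*35 = 108 + 13475 = 13583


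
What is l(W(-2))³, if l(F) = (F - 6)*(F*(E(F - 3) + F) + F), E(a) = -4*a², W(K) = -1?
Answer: -89915392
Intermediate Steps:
l(F) = (-6 + F)*(F + F*(F - 4*(-3 + F)²)) (l(F) = (F - 6)*(F*(-4*(F - 3)² + F) + F) = (-6 + F)*(F*(-4*(-3 + F)² + F) + F) = (-6 + F)*(F*(F - 4*(-3 + F)²) + F) = (-6 + F)*(F + F*(F - 4*(-3 + F)²)))
l(W(-2))³ = (-(210 - 185*(-1) - 4*(-1)³ + 49*(-1)²))³ = (-(210 + 185 - 4*(-1) + 49*1))³ = (-(210 + 185 + 4 + 49))³ = (-1*448)³ = (-448)³ = -89915392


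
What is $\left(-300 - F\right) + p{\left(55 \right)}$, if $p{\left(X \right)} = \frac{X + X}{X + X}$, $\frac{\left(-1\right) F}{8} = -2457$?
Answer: $-19955$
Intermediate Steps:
$F = 19656$ ($F = \left(-8\right) \left(-2457\right) = 19656$)
$p{\left(X \right)} = 1$ ($p{\left(X \right)} = \frac{2 X}{2 X} = 2 X \frac{1}{2 X} = 1$)
$\left(-300 - F\right) + p{\left(55 \right)} = \left(-300 - 19656\right) + 1 = -19956 + 1 = -19955$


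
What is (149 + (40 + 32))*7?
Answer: 1547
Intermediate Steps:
(149 + (40 + 32))*7 = (149 + 72)*7 = 221*7 = 1547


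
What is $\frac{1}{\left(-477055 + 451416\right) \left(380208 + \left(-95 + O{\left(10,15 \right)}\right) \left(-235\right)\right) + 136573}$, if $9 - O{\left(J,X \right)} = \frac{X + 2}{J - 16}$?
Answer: $- \frac{6}{61494655369} \approx -9.757 \cdot 10^{-11}$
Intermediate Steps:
$O{\left(J,X \right)} = 9 - \frac{2 + X}{-16 + J}$ ($O{\left(J,X \right)} = 9 - \frac{X + 2}{J - 16} = 9 - \frac{2 + X}{-16 + J}$)
$\frac{1}{\left(-477055 + 451416\right) \left(380208 + \left(-95 + O{\left(10,15 \right)}\right) \left(-235\right)\right) + 136573} = \frac{1}{\left(-477055 + 451416\right) \left(380208 + \left(-95 + \frac{-146 - 15 + 9 \cdot 10}{-16 + 10}\right) \left(-235\right)\right) + 136573} = \frac{1}{- 25639 \left(380208 + \left(-95 + \frac{-146 - 15 + 90}{-6}\right) \left(-235\right)\right) + 136573} = \frac{1}{- 25639 \left(380208 + \left(-95 - - \frac{71}{6}\right) \left(-235\right)\right) + 136573} = \frac{1}{- 25639 \left(380208 + \left(-95 + \frac{71}{6}\right) \left(-235\right)\right) + 136573} = \frac{1}{- 25639 \left(380208 - - \frac{117265}{6}\right) + 136573} = \frac{1}{- 25639 \left(380208 + \frac{117265}{6}\right) + 136573} = \frac{1}{\left(-25639\right) \frac{2398513}{6} + 136573} = \frac{1}{- \frac{61495474807}{6} + 136573} = \frac{1}{- \frac{61494655369}{6}} = - \frac{6}{61494655369}$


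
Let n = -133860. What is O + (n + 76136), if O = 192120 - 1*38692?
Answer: 95704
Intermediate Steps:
O = 153428 (O = 192120 - 38692 = 153428)
O + (n + 76136) = 153428 + (-133860 + 76136) = 153428 - 57724 = 95704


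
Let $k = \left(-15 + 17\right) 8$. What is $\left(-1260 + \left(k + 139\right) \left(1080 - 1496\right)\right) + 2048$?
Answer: $-63692$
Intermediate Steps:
$k = 16$ ($k = 2 \cdot 8 = 16$)
$\left(-1260 + \left(k + 139\right) \left(1080 - 1496\right)\right) + 2048 = \left(-1260 + \left(16 + 139\right) \left(1080 - 1496\right)\right) + 2048 = \left(-1260 + 155 \left(-416\right)\right) + 2048 = \left(-1260 - 64480\right) + 2048 = -65740 + 2048 = -63692$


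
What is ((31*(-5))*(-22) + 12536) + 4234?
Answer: 20180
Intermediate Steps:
((31*(-5))*(-22) + 12536) + 4234 = (-155*(-22) + 12536) + 4234 = (3410 + 12536) + 4234 = 15946 + 4234 = 20180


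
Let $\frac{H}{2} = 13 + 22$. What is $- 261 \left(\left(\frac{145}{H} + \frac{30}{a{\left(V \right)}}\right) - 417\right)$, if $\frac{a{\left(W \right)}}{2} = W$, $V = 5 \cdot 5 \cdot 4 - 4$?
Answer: $\frac{24249249}{224} \approx 1.0826 \cdot 10^{5}$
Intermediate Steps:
$V = 96$ ($V = 5 \cdot 20 - 4 = 100 - 4 = 96$)
$a{\left(W \right)} = 2 W$
$H = 70$ ($H = 2 \left(13 + 22\right) = 2 \cdot 35 = 70$)
$- 261 \left(\left(\frac{145}{H} + \frac{30}{a{\left(V \right)}}\right) - 417\right) = - 261 \left(\left(\frac{145}{70} + \frac{30}{2 \cdot 96}\right) - 417\right) = - 261 \left(\left(145 \cdot \frac{1}{70} + \frac{30}{192}\right) - 417\right) = - 261 \left(\left(\frac{29}{14} + 30 \cdot \frac{1}{192}\right) - 417\right) = - 261 \left(\left(\frac{29}{14} + \frac{5}{32}\right) - 417\right) = - 261 \left(\frac{499}{224} - 417\right) = \left(-261\right) \left(- \frac{92909}{224}\right) = \frac{24249249}{224}$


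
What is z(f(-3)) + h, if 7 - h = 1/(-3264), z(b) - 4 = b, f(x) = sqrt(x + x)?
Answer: 35905/3264 + I*sqrt(6) ≈ 11.0 + 2.4495*I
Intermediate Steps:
f(x) = sqrt(2)*sqrt(x) (f(x) = sqrt(2*x) = sqrt(2)*sqrt(x))
z(b) = 4 + b
h = 22849/3264 (h = 7 - 1/(-3264) = 7 - 1*(-1/3264) = 7 + 1/3264 = 22849/3264 ≈ 7.0003)
z(f(-3)) + h = (4 + sqrt(2)*sqrt(-3)) + 22849/3264 = (4 + sqrt(2)*(I*sqrt(3))) + 22849/3264 = (4 + I*sqrt(6)) + 22849/3264 = 35905/3264 + I*sqrt(6)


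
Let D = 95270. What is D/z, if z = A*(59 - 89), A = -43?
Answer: 9527/129 ≈ 73.853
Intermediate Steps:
z = 1290 (z = -43*(59 - 89) = -43*(-30) = 1290)
D/z = 95270/1290 = 95270*(1/1290) = 9527/129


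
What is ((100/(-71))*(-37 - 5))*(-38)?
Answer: -159600/71 ≈ -2247.9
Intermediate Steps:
((100/(-71))*(-37 - 5))*(-38) = ((100*(-1/71))*(-42))*(-38) = -100/71*(-42)*(-38) = (4200/71)*(-38) = -159600/71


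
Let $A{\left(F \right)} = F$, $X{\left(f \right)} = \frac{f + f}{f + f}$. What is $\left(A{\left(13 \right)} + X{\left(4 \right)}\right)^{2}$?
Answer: $196$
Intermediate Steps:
$X{\left(f \right)} = 1$ ($X{\left(f \right)} = \frac{2 f}{2 f} = 2 f \frac{1}{2 f} = 1$)
$\left(A{\left(13 \right)} + X{\left(4 \right)}\right)^{2} = \left(13 + 1\right)^{2} = 14^{2} = 196$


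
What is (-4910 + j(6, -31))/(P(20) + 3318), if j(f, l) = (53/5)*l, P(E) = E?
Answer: -26193/16690 ≈ -1.5694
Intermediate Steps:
j(f, l) = 53*l/5 (j(f, l) = (53*(⅕))*l = 53*l/5)
(-4910 + j(6, -31))/(P(20) + 3318) = (-4910 + (53/5)*(-31))/(20 + 3318) = (-4910 - 1643/5)/3338 = -26193/5*1/3338 = -26193/16690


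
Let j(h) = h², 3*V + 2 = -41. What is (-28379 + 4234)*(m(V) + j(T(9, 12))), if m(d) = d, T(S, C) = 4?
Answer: -120725/3 ≈ -40242.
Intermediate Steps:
V = -43/3 (V = -⅔ + (⅓)*(-41) = -⅔ - 41/3 = -43/3 ≈ -14.333)
(-28379 + 4234)*(m(V) + j(T(9, 12))) = (-28379 + 4234)*(-43/3 + 4²) = -24145*(-43/3 + 16) = -24145*5/3 = -120725/3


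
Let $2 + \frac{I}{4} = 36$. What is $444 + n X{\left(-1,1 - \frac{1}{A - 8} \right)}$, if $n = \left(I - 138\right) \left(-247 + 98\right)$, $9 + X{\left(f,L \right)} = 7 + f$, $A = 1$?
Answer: $-450$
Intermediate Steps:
$I = 136$ ($I = -8 + 4 \cdot 36 = -8 + 144 = 136$)
$X{\left(f,L \right)} = -2 + f$ ($X{\left(f,L \right)} = -9 + \left(7 + f\right) = -2 + f$)
$n = 298$ ($n = \left(136 - 138\right) \left(-247 + 98\right) = \left(-2\right) \left(-149\right) = 298$)
$444 + n X{\left(-1,1 - \frac{1}{A - 8} \right)} = 444 + 298 \left(-2 - 1\right) = 444 + 298 \left(-3\right) = 444 - 894 = -450$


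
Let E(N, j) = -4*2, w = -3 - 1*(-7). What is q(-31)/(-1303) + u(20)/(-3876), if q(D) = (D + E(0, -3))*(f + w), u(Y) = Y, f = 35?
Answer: 1467334/1262607 ≈ 1.1621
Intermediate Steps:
w = 4 (w = -3 + 7 = 4)
E(N, j) = -8
q(D) = -312 + 39*D (q(D) = (D - 8)*(35 + 4) = (-8 + D)*39 = -312 + 39*D)
q(-31)/(-1303) + u(20)/(-3876) = (-312 + 39*(-31))/(-1303) + 20/(-3876) = (-312 - 1209)*(-1/1303) + 20*(-1/3876) = -1521*(-1/1303) - 5/969 = 1521/1303 - 5/969 = 1467334/1262607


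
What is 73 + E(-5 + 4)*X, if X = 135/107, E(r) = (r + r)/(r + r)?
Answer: 7946/107 ≈ 74.262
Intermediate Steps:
E(r) = 1 (E(r) = (2*r)/((2*r)) = (2*r)*(1/(2*r)) = 1)
X = 135/107 (X = 135*(1/107) = 135/107 ≈ 1.2617)
73 + E(-5 + 4)*X = 73 + 1*(135/107) = 73 + 135/107 = 7946/107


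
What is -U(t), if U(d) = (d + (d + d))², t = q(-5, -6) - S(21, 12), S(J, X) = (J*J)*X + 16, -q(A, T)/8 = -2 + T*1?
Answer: -247495824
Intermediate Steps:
q(A, T) = 16 - 8*T (q(A, T) = -8*(-2 + T*1) = -8*(-2 + T) = 16 - 8*T)
S(J, X) = 16 + X*J² (S(J, X) = J²*X + 16 = X*J² + 16 = 16 + X*J²)
t = -5244 (t = (16 - 8*(-6)) - (16 + 12*21²) = (16 + 48) - (16 + 12*441) = 64 - (16 + 5292) = 64 - 1*5308 = 64 - 5308 = -5244)
U(d) = 9*d² (U(d) = (d + 2*d)² = (3*d)² = 9*d²)
-U(t) = -9*(-5244)² = -9*27499536 = -1*247495824 = -247495824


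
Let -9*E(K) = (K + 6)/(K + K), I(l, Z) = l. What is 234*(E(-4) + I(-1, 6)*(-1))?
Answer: 481/2 ≈ 240.50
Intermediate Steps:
E(K) = -(6 + K)/(18*K) (E(K) = -(K + 6)/(9*(K + K)) = -(6 + K)/(9*(2*K)) = -(6 + K)*1/(2*K)/9 = -(6 + K)/(18*K))
234*(E(-4) + I(-1, 6)*(-1)) = 234*((1/18)*(-6 - 1*(-4))/(-4) - 1*(-1)) = 234*((1/18)*(-¼)*(-6 + 4) + 1) = 234*((1/18)*(-¼)*(-2) + 1) = 234*(1/36 + 1) = 234*(37/36) = 481/2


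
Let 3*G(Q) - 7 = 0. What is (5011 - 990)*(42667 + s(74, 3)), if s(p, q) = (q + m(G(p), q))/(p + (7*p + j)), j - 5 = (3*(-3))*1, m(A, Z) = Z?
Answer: 16813276707/98 ≈ 1.7156e+8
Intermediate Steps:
G(Q) = 7/3 (G(Q) = 7/3 + (1/3)*0 = 7/3 + 0 = 7/3)
j = -4 (j = 5 + (3*(-3))*1 = 5 - 9*1 = 5 - 9 = -4)
s(p, q) = 2*q/(-4 + 8*p) (s(p, q) = (q + q)/(p + (7*p - 4)) = (2*q)/(p + (-4 + 7*p)) = (2*q)/(-4 + 8*p) = 2*q/(-4 + 8*p))
(5011 - 990)*(42667 + s(74, 3)) = (5011 - 990)*(42667 + (1/2)*3/(-1 + 2*74)) = 4021*(42667 + (1/2)*3/(-1 + 148)) = 4021*(42667 + (1/2)*3/147) = 4021*(42667 + (1/2)*3*(1/147)) = 4021*(42667 + 1/98) = 4021*(4181367/98) = 16813276707/98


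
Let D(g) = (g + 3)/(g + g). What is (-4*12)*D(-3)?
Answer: 0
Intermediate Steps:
D(g) = (3 + g)/(2*g) (D(g) = (3 + g)/((2*g)) = (3 + g)*(1/(2*g)) = (3 + g)/(2*g))
(-4*12)*D(-3) = (-4*12)*((1/2)*(3 - 3)/(-3)) = -24*(-1)*0/3 = -48*0 = 0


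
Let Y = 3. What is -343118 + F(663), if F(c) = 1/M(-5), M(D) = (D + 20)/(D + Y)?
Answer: -5146772/15 ≈ -3.4312e+5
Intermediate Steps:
M(D) = (20 + D)/(3 + D) (M(D) = (D + 20)/(D + 3) = (20 + D)/(3 + D))
F(c) = -2/15 (F(c) = 1/((20 - 5)/(3 - 5)) = 1/(15/(-2)) = 1/(-½*15) = 1/(-15/2) = -2/15)
-343118 + F(663) = -343118 - 2/15 = -5146772/15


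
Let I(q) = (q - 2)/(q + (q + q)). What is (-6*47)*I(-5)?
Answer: -658/5 ≈ -131.60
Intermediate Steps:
I(q) = (-2 + q)/(3*q) (I(q) = (-2 + q)/(q + 2*q) = (-2 + q)/((3*q)) = (-2 + q)*(1/(3*q)) = (-2 + q)/(3*q))
(-6*47)*I(-5) = (-6*47)*((1/3)*(-2 - 5)/(-5)) = -94*(-1)*(-7)/5 = -282*7/15 = -658/5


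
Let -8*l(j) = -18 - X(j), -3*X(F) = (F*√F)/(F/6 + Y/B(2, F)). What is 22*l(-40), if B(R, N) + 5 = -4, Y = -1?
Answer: 99/2 - 660*I*√10/59 ≈ 49.5 - 35.375*I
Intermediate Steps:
B(R, N) = -9 (B(R, N) = -5 - 4 = -9)
X(F) = -F^(3/2)/(3*(⅑ + F/6)) (X(F) = -F*√F/(3*(F/6 - 1/(-9))) = -F^(3/2)/(3*(F*(⅙) - 1*(-⅑))) = -F^(3/2)/(3*(F/6 + ⅑)) = -F^(3/2)/(3*(⅑ + F/6)))
l(j) = 9/4 + 3*j^(3/2)/(4*(-2 - 3*j)) (l(j) = -(-18 - 6*j^(3/2)/(-2 - 3*j))/8 = 9/4 + 3*j^(3/2)/(4*(-2 - 3*j)))
22*l(-40) = 22*(3*(6 - (-40)^(3/2) + 9*(-40))/(4*(2 + 3*(-40)))) = 22*(3*(6 - (-80)*I*√10 - 360)/(4*(2 - 120))) = 22*((¾)*(6 + 80*I*√10 - 360)/(-118)) = 22*((¾)*(-1/118)*(-354 + 80*I*√10)) = 22*(9/4 - 30*I*√10/59) = 99/2 - 660*I*√10/59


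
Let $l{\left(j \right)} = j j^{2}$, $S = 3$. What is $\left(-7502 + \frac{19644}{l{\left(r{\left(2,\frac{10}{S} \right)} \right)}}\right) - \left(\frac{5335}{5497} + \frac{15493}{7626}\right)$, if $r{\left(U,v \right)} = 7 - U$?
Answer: $- \frac{38502846745307}{5240015250} \approx -7347.9$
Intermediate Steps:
$l{\left(j \right)} = j^{3}$
$\left(-7502 + \frac{19644}{l{\left(r{\left(2,\frac{10}{S} \right)} \right)}}\right) - \left(\frac{5335}{5497} + \frac{15493}{7626}\right) = \left(-7502 + \frac{19644}{\left(7 - 2\right)^{3}}\right) - \left(\frac{5335}{5497} + \frac{15493}{7626}\right) = \left(-7502 + \frac{19644}{\left(7 - 2\right)^{3}}\right) - \frac{125849731}{41920122} = \left(-7502 + \frac{19644}{5^{3}}\right) - \frac{125849731}{41920122} = \left(-7502 + \frac{19644}{125}\right) - \frac{125849731}{41920122} = - \frac{918106}{125} - \frac{125849731}{41920122} = - \frac{38502846745307}{5240015250}$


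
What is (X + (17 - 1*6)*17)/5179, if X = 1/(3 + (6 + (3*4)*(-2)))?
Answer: 2804/77685 ≈ 0.036094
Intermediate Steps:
X = -1/15 (X = 1/(3 + (6 + 12*(-2))) = 1/(3 + (6 - 24)) = 1/(3 - 18) = 1/(-15) = -1/15 ≈ -0.066667)
(X + (17 - 1*6)*17)/5179 = (-1/15 + (17 - 1*6)*17)/5179 = (-1/15 + (17 - 6)*17)*(1/5179) = (-1/15 + 11*17)*(1/5179) = (-1/15 + 187)*(1/5179) = (2804/15)*(1/5179) = 2804/77685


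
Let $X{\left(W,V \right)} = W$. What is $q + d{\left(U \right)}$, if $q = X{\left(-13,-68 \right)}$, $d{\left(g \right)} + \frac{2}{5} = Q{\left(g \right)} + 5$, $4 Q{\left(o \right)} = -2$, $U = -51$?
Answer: $- \frac{89}{10} \approx -8.9$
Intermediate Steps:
$Q{\left(o \right)} = - \frac{1}{2}$ ($Q{\left(o \right)} = \frac{1}{4} \left(-2\right) = - \frac{1}{2}$)
$d{\left(g \right)} = \frac{41}{10}$ ($d{\left(g \right)} = - \frac{2}{5} + \left(- \frac{1}{2} + 5\right) = - \frac{2}{5} + \frac{9}{2} = \frac{41}{10}$)
$q = -13$
$q + d{\left(U \right)} = -13 + \frac{41}{10} = - \frac{89}{10}$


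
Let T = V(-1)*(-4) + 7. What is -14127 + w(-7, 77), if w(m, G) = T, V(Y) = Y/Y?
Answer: -14124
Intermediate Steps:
V(Y) = 1
T = 3 (T = 1*(-4) + 7 = -4 + 7 = 3)
w(m, G) = 3
-14127 + w(-7, 77) = -14127 + 3 = -14124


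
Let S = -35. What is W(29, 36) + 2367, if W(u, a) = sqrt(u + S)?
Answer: 2367 + I*sqrt(6) ≈ 2367.0 + 2.4495*I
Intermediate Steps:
W(u, a) = sqrt(-35 + u) (W(u, a) = sqrt(u - 35) = sqrt(-35 + u))
W(29, 36) + 2367 = sqrt(-35 + 29) + 2367 = sqrt(-6) + 2367 = I*sqrt(6) + 2367 = 2367 + I*sqrt(6)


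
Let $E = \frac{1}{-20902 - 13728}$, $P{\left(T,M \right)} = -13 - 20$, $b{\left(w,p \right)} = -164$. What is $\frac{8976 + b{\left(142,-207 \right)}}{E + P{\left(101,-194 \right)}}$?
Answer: $- \frac{305159560}{1142791} \approx -267.03$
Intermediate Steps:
$P{\left(T,M \right)} = -33$
$E = - \frac{1}{34630}$ ($E = \frac{1}{-34630} = - \frac{1}{34630} \approx -2.8877 \cdot 10^{-5}$)
$\frac{8976 + b{\left(142,-207 \right)}}{E + P{\left(101,-194 \right)}} = \frac{8976 - 164}{- \frac{1}{34630} - 33} = \frac{8812}{- \frac{1142791}{34630}} = 8812 \left(- \frac{34630}{1142791}\right) = - \frac{305159560}{1142791}$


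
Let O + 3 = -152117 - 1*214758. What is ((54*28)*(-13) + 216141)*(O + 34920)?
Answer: -65224767630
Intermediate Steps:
O = -366878 (O = -3 + (-152117 - 1*214758) = -3 + (-152117 - 214758) = -3 - 366875 = -366878)
((54*28)*(-13) + 216141)*(O + 34920) = ((54*28)*(-13) + 216141)*(-366878 + 34920) = (1512*(-13) + 216141)*(-331958) = (-19656 + 216141)*(-331958) = 196485*(-331958) = -65224767630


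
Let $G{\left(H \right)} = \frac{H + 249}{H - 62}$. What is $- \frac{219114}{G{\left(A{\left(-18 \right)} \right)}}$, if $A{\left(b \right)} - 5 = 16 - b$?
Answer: $\frac{279979}{16} \approx 17499.0$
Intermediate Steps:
$A{\left(b \right)} = 21 - b$ ($A{\left(b \right)} = 5 - \left(-16 + b\right) = 21 - b$)
$G{\left(H \right)} = \frac{249 + H}{-62 + H}$
$- \frac{219114}{G{\left(A{\left(-18 \right)} \right)}} = - \frac{219114}{\frac{1}{-62 + \left(21 - -18\right)} \left(249 + \left(21 - -18\right)\right)} = - \frac{219114}{\frac{1}{-62 + \left(21 + 18\right)} \left(249 + \left(21 + 18\right)\right)} = - \frac{219114}{\frac{1}{-62 + 39} \left(249 + 39\right)} = - \frac{219114}{\frac{1}{-23} \cdot 288} = - \frac{219114}{\left(- \frac{1}{23}\right) 288} = - \frac{219114}{- \frac{288}{23}} = \left(-219114\right) \left(- \frac{23}{288}\right) = \frac{279979}{16}$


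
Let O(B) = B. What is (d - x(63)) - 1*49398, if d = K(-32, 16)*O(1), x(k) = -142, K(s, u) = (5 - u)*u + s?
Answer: -49464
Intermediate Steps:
K(s, u) = s + u*(5 - u) (K(s, u) = u*(5 - u) + s = s + u*(5 - u))
d = -208 (d = (-32 - 1*16**2 + 5*16)*1 = (-32 - 1*256 + 80)*1 = (-32 - 256 + 80)*1 = -208*1 = -208)
(d - x(63)) - 1*49398 = (-208 - 1*(-142)) - 1*49398 = (-208 + 142) - 49398 = -66 - 49398 = -49464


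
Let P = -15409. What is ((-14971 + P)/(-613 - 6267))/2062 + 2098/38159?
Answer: 1546133665/27067247152 ≈ 0.057122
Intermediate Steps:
((-14971 + P)/(-613 - 6267))/2062 + 2098/38159 = ((-14971 - 15409)/(-613 - 6267))/2062 + 2098/38159 = -30380/(-6880)*(1/2062) + 2098*(1/38159) = -30380*(-1/6880)*(1/2062) + 2098/38159 = (1519/344)*(1/2062) + 2098/38159 = 1519/709328 + 2098/38159 = 1546133665/27067247152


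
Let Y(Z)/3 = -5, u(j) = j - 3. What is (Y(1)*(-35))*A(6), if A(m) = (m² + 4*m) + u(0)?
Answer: 29925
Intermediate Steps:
u(j) = -3 + j
Y(Z) = -15 (Y(Z) = 3*(-5) = -15)
A(m) = -3 + m² + 4*m (A(m) = (m² + 4*m) + (-3 + 0) = (m² + 4*m) - 3 = -3 + m² + 4*m)
(Y(1)*(-35))*A(6) = (-15*(-35))*(-3 + 6² + 4*6) = 525*(-3 + 36 + 24) = 525*57 = 29925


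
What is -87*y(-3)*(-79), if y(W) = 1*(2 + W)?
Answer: -6873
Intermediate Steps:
y(W) = 2 + W
-87*y(-3)*(-79) = -87*(2 - 3)*(-79) = -87*(-1)*(-79) = 87*(-79) = -6873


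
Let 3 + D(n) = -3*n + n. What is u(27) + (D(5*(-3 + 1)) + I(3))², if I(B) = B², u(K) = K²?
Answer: 1405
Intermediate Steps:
D(n) = -3 - 2*n (D(n) = -3 + (-3*n + n) = -3 - 2*n)
u(27) + (D(5*(-3 + 1)) + I(3))² = 27² + ((-3 - 10*(-3 + 1)) + 3²)² = 729 + ((-3 - 10*(-2)) + 9)² = 729 + ((-3 - 2*(-10)) + 9)² = 729 + ((-3 + 20) + 9)² = 729 + (17 + 9)² = 729 + 26² = 729 + 676 = 1405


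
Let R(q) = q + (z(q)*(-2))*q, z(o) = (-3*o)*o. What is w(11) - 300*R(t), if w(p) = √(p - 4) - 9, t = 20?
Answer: -14406009 + √7 ≈ -1.4406e+7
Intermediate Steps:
w(p) = -9 + √(-4 + p) (w(p) = √(-4 + p) - 9 = -9 + √(-4 + p))
z(o) = -3*o²
R(q) = q + 6*q³ (R(q) = q + (-3*q²*(-2))*q = q + (6*q²)*q = q + 6*q³)
w(11) - 300*R(t) = (-9 + √(-4 + 11)) - 300*(20 + 6*20³) = (-9 + √7) - 300*(20 + 6*8000) = (-9 + √7) - 300*(20 + 48000) = (-9 + √7) - 300*48020 = (-9 + √7) - 14406000 = -14406009 + √7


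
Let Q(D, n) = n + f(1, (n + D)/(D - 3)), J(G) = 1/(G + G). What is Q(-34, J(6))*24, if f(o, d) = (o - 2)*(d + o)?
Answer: -44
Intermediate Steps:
J(G) = 1/(2*G)
f(o, d) = (-2 + o)*(d + o)
Q(D, n) = -1 + n - (D + n)/(-3 + D) (Q(D, n) = n + (1² - 2*(n + D)/(D - 3) - 2*1 + ((n + D)/(D - 3))*1) = n + (1 - 2*(D + n)/(-3 + D) - 2 + ((D + n)/(-3 + D))*1) = n + (1 - 2*(D + n)/(-3 + D) - 2 + (D + n)/(-3 + D)) = n + (-1 - (D + n)/(-3 + D)) = -1 + n - (D + n)/(-3 + D))
Q(-34, J(6))*24 = ((-1*(-34) - 1/(2*6) + (-1 + (½)/6)*(-3 - 34))/(-3 - 34))*24 = ((34 - 1/(2*6) + (-1 + (½)*(⅙))*(-37))/(-37))*24 = -(34 - 1*1/12 + (-1 + 1/12)*(-37))/37*24 = -(34 - 1/12 - 11/12*(-37))/37*24 = -(34 - 1/12 + 407/12)/37*24 = -1/37*407/6*24 = -11/6*24 = -44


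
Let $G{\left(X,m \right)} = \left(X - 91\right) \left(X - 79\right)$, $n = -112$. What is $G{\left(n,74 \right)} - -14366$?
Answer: $53139$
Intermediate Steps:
$G{\left(X,m \right)} = \left(-91 + X\right) \left(-79 + X\right)$
$G{\left(n,74 \right)} - -14366 = \left(7189 + \left(-112\right)^{2} - -19040\right) - -14366 = \left(7189 + 12544 + 19040\right) + 14366 = 38773 + 14366 = 53139$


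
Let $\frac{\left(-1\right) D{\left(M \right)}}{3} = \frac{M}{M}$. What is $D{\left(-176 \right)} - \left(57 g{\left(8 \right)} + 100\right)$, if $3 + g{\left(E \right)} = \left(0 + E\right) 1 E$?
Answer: $-3580$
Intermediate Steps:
$D{\left(M \right)} = -3$ ($D{\left(M \right)} = - 3 \frac{M}{M} = \left(-3\right) 1 = -3$)
$g{\left(E \right)} = -3 + E^{2}$ ($g{\left(E \right)} = -3 + \left(0 + E\right) 1 E = -3 + E E = -3 + E^{2}$)
$D{\left(-176 \right)} - \left(57 g{\left(8 \right)} + 100\right) = -3 - \left(57 \left(-3 + 8^{2}\right) + 100\right) = -3 - \left(57 \left(-3 + 64\right) + 100\right) = -3 - \left(57 \cdot 61 + 100\right) = -3 - \left(3477 + 100\right) = -3 - 3577 = -3580$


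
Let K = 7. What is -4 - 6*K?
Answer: -46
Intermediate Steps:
-4 - 6*K = -4 - 6*7 = -4 - 42 = -46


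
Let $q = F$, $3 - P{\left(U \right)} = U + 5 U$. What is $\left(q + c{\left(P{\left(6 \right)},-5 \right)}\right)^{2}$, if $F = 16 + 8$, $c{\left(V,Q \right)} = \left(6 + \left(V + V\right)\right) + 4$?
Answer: $1024$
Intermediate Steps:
$P{\left(U \right)} = 3 - 6 U$ ($P{\left(U \right)} = 3 - \left(U + 5 U\right) = 3 - 6 U$)
$c{\left(V,Q \right)} = 10 + 2 V$ ($c{\left(V,Q \right)} = \left(6 + 2 V\right) + 4 = 10 + 2 V$)
$F = 24$
$q = 24$
$\left(q + c{\left(P{\left(6 \right)},-5 \right)}\right)^{2} = \left(24 + \left(10 + 2 \left(3 - 36\right)\right)\right)^{2} = \left(24 + \left(10 + 2 \left(-33\right)\right)\right)^{2} = \left(24 + \left(10 - 66\right)\right)^{2} = \left(24 - 56\right)^{2} = \left(-32\right)^{2} = 1024$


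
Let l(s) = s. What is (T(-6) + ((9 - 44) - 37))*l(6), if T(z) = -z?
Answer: -396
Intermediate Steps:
(T(-6) + ((9 - 44) - 37))*l(6) = (-1*(-6) + ((9 - 44) - 37))*6 = (6 + (-35 - 37))*6 = (6 - 72)*6 = -66*6 = -396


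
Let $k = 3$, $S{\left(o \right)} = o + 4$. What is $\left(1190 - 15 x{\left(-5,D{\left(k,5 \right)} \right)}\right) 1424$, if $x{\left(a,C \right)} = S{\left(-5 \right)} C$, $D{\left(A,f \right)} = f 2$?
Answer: $1908160$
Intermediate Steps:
$S{\left(o \right)} = 4 + o$
$D{\left(A,f \right)} = 2 f$
$x{\left(a,C \right)} = - C$ ($x{\left(a,C \right)} = \left(4 - 5\right) C = - C$)
$\left(1190 - 15 x{\left(-5,D{\left(k,5 \right)} \right)}\right) 1424 = \left(1190 + \left(- 15 \left(- 2 \cdot 5\right) + 0\right)\right) 1424 = \left(1190 + \left(- 15 \left(\left(-1\right) 10\right) + 0\right)\right) 1424 = \left(1190 + \left(\left(-15\right) \left(-10\right) + 0\right)\right) 1424 = \left(1190 + \left(150 + 0\right)\right) 1424 = \left(1190 + 150\right) 1424 = 1340 \cdot 1424 = 1908160$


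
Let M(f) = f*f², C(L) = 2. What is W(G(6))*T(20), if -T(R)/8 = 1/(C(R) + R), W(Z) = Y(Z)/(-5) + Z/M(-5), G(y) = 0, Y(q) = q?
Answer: 0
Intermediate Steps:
M(f) = f³
W(Z) = -26*Z/125 (W(Z) = Z/(-5) + Z/((-5)³) = Z*(-⅕) + Z/(-125) = -Z/5 + Z*(-1/125) = -Z/5 - Z/125 = -26*Z/125)
T(R) = -8/(2 + R)
W(G(6))*T(20) = (-26/125*0)*(-8/(2 + 20)) = 0*(-8/22) = 0*(-8*1/22) = 0*(-4/11) = 0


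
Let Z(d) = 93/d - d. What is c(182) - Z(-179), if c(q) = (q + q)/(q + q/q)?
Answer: -5781328/32757 ≈ -176.49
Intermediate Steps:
Z(d) = -d + 93/d
c(q) = 2*q/(1 + q) (c(q) = (2*q)/(q + 1) = (2*q)/(1 + q) = 2*q/(1 + q))
c(182) - Z(-179) = 2*182/(1 + 182) - (-1*(-179) + 93/(-179)) = 2*182/183 - (179 + 93*(-1/179)) = 2*182*(1/183) - (179 - 93/179) = 364/183 - 1*31948/179 = 364/183 - 31948/179 = -5781328/32757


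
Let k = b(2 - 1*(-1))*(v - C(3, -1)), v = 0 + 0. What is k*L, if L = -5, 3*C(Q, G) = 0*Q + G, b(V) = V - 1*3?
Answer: 0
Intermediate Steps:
b(V) = -3 + V (b(V) = V - 3 = -3 + V)
v = 0
C(Q, G) = G/3 (C(Q, G) = (0*Q + G)/3 = (0 + G)/3 = G/3)
k = 0 (k = (-3 + (2 - 1*(-1)))*(0 - (-1)/3) = (-3 + (2 + 1))*(0 - 1*(-1/3)) = (-3 + 3)*(0 + 1/3) = 0*(1/3) = 0)
k*L = 0*(-5) = 0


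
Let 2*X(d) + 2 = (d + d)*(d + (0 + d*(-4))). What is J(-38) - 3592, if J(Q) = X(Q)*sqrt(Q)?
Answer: -3592 - 4333*I*sqrt(38) ≈ -3592.0 - 26710.0*I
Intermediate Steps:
X(d) = -1 - 3*d**2 (X(d) = -1 + ((d + d)*(d + (0 + d*(-4))))/2 = -1 + ((2*d)*(d + (0 - 4*d)))/2 = -1 + ((2*d)*(d - 4*d))/2 = -1 + ((2*d)*(-3*d))/2 = -1 + (-6*d**2)/2 = -1 - 3*d**2)
J(Q) = sqrt(Q)*(-1 - 3*Q**2) (J(Q) = (-1 - 3*Q**2)*sqrt(Q) = sqrt(Q)*(-1 - 3*Q**2))
J(-38) - 3592 = sqrt(-38)*(-1 - 3*(-38)**2) - 3592 = (I*sqrt(38))*(-1 - 3*1444) - 3592 = (I*sqrt(38))*(-1 - 4332) - 3592 = (I*sqrt(38))*(-4333) - 3592 = -4333*I*sqrt(38) - 3592 = -3592 - 4333*I*sqrt(38)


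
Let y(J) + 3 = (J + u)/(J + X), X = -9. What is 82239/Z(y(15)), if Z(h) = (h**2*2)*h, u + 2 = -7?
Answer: -82239/16 ≈ -5139.9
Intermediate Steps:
u = -9 (u = -2 - 7 = -9)
y(J) = -2 (y(J) = -3 + (J - 9)/(J - 9) = -3 + (-9 + J)/(-9 + J) = -3 + 1 = -2)
Z(h) = 2*h**3 (Z(h) = (2*h**2)*h = 2*h**3)
82239/Z(y(15)) = 82239/((2*(-2)**3)) = 82239/((2*(-8))) = 82239/(-16) = 82239*(-1/16) = -82239/16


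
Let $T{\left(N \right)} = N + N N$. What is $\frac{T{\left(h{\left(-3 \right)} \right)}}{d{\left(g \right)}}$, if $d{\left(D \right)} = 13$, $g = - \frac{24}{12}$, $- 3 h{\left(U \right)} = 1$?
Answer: $- \frac{2}{117} \approx -0.017094$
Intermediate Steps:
$h{\left(U \right)} = - \frac{1}{3}$ ($h{\left(U \right)} = \left(- \frac{1}{3}\right) 1 = - \frac{1}{3}$)
$g = -2$ ($g = \left(-24\right) \frac{1}{12} = -2$)
$T{\left(N \right)} = N + N^{2}$
$\frac{T{\left(h{\left(-3 \right)} \right)}}{d{\left(g \right)}} = \frac{\left(- \frac{1}{3}\right) \left(1 - \frac{1}{3}\right)}{13} = \left(- \frac{1}{3}\right) \frac{2}{3} \cdot \frac{1}{13} = \left(- \frac{2}{9}\right) \frac{1}{13} = - \frac{2}{117}$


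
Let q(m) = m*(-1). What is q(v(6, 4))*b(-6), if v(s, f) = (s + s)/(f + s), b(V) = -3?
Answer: 18/5 ≈ 3.6000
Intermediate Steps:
v(s, f) = 2*s/(f + s) (v(s, f) = (2*s)/(f + s) = 2*s/(f + s))
q(m) = -m
q(v(6, 4))*b(-6) = -2*6/(4 + 6)*(-3) = -2*6/10*(-3) = -1*6/5*(-3) = -6/5*(-3) = 18/5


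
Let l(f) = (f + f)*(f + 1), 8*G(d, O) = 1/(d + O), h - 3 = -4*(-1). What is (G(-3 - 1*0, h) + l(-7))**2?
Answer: 7230721/1024 ≈ 7061.3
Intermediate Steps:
h = 7 (h = 3 - 4*(-1) = 3 + 4 = 7)
G(d, O) = 1/(8*(O + d)) (G(d, O) = 1/(8*(d + O)) = 1/(8*(O + d)))
l(f) = 2*f*(1 + f) (l(f) = (2*f)*(1 + f) = 2*f*(1 + f))
(G(-3 - 1*0, h) + l(-7))**2 = (1/(8*(7 + (-3 - 1*0))) + 2*(-7)*(1 - 7))**2 = (1/(8*(7 + (-3 + 0))) + 2*(-7)*(-6))**2 = (1/(8*(7 - 3)) + 84)**2 = ((1/8)/4 + 84)**2 = ((1/8)*(1/4) + 84)**2 = (1/32 + 84)**2 = (2689/32)**2 = 7230721/1024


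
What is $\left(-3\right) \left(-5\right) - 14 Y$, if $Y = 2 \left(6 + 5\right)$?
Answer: $-293$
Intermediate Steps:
$Y = 22$ ($Y = 2 \cdot 11 = 22$)
$\left(-3\right) \left(-5\right) - 14 Y = \left(-3\right) \left(-5\right) - 308 = 15 - 308 = -293$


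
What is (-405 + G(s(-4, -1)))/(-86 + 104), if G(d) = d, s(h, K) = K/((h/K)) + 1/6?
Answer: -4861/216 ≈ -22.505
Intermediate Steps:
s(h, K) = 1/6 + K**2/h (s(h, K) = K*(K/h) + 1*(1/6) = K**2/h + 1/6 = 1/6 + K**2/h)
(-405 + G(s(-4, -1)))/(-86 + 104) = (-405 + ((-1)**2 + (1/6)*(-4))/(-4))/(-86 + 104) = (-405 - (1 - 2/3)/4)/18 = (-405 - 1/4*1/3)*(1/18) = (-405 - 1/12)*(1/18) = -4861/12*1/18 = -4861/216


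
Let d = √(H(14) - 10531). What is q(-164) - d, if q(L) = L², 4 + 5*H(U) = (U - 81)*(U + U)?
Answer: 26896 - I*√10907 ≈ 26896.0 - 104.44*I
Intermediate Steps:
H(U) = -⅘ + 2*U*(-81 + U)/5 (H(U) = -⅘ + ((U - 81)*(U + U))/5 = -⅘ + ((-81 + U)*(2*U))/5 = -⅘ + (2*U*(-81 + U))/5 = -⅘ + 2*U*(-81 + U)/5)
d = I*√10907 (d = √((-⅘ - 162/5*14 + (⅖)*14²) - 10531) = √((-⅘ - 2268/5 + (⅖)*196) - 10531) = √((-⅘ - 2268/5 + 392/5) - 10531) = √(-376 - 10531) = √(-10907) = I*√10907 ≈ 104.44*I)
q(-164) - d = (-164)² - I*√10907 = 26896 - I*√10907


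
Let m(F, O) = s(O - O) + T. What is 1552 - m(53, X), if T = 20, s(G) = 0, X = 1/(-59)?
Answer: 1532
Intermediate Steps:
X = -1/59 ≈ -0.016949
m(F, O) = 20 (m(F, O) = 0 + 20 = 20)
1552 - m(53, X) = 1552 - 1*20 = 1552 - 20 = 1532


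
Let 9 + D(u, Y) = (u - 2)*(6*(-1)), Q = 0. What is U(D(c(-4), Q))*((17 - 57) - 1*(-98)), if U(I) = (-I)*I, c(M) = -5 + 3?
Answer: -13050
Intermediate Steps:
c(M) = -2
D(u, Y) = 3 - 6*u (D(u, Y) = -9 + (u - 2)*(6*(-1)) = -9 + (-2 + u)*(-6) = -9 + (12 - 6*u) = 3 - 6*u)
U(I) = -I²
U(D(c(-4), Q))*((17 - 57) - 1*(-98)) = (-(3 - 6*(-2))²)*((17 - 57) - 1*(-98)) = (-(3 + 12)²)*(-40 + 98) = -1*15²*58 = -1*225*58 = -225*58 = -13050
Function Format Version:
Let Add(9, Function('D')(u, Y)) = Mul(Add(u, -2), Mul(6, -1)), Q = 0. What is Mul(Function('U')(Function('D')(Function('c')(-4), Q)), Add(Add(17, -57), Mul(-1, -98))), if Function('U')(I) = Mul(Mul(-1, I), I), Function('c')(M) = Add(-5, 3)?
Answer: -13050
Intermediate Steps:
Function('c')(M) = -2
Function('D')(u, Y) = Add(3, Mul(-6, u)) (Function('D')(u, Y) = Add(-9, Mul(Add(u, -2), Mul(6, -1))) = Add(-9, Mul(Add(-2, u), -6)) = Add(-9, Add(12, Mul(-6, u))) = Add(3, Mul(-6, u)))
Function('U')(I) = Mul(-1, Pow(I, 2))
Mul(Function('U')(Function('D')(Function('c')(-4), Q)), Add(Add(17, -57), Mul(-1, -98))) = Mul(Mul(-1, Pow(Add(3, Mul(-6, -2)), 2)), Add(Add(17, -57), Mul(-1, -98))) = Mul(Mul(-1, Pow(Add(3, 12), 2)), Add(-40, 98)) = Mul(Mul(-1, Pow(15, 2)), 58) = Mul(Mul(-1, 225), 58) = Mul(-225, 58) = -13050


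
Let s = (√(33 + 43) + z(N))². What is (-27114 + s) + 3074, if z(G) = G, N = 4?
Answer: -23948 + 16*√19 ≈ -23878.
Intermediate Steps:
s = (4 + 2*√19)² (s = (√(33 + 43) + 4)² = (√76 + 4)² = (2*√19 + 4)² = (4 + 2*√19)² ≈ 161.74)
(-27114 + s) + 3074 = (-27114 + (92 + 16*√19)) + 3074 = (-27022 + 16*√19) + 3074 = -23948 + 16*√19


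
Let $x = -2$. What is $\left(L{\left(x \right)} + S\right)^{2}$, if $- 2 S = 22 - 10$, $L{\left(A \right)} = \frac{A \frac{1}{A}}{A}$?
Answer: $\frac{169}{4} \approx 42.25$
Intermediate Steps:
$L{\left(A \right)} = \frac{1}{A}$ ($L{\left(A \right)} = 1 \frac{1}{A} = \frac{1}{A}$)
$S = -6$ ($S = - \frac{22 - 10}{2} = \left(- \frac{1}{2}\right) 12 = -6$)
$\left(L{\left(x \right)} + S\right)^{2} = \left(\frac{1}{-2} - 6\right)^{2} = \left(- \frac{1}{2} - 6\right)^{2} = \left(- \frac{13}{2}\right)^{2} = \frac{169}{4}$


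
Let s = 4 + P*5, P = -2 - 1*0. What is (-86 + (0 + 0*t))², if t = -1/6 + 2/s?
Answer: 7396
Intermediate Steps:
P = -2 (P = -2 + 0 = -2)
s = -6 (s = 4 - 2*5 = 4 - 10 = -6)
t = -½ (t = -1/6 + 2/(-6) = -1*⅙ + 2*(-⅙) = -⅙ - ⅓ = -½ ≈ -0.50000)
(-86 + (0 + 0*t))² = (-86 + (0 + 0*(-½)))² = (-86 + (0 + 0))² = (-86 + 0)² = (-86)² = 7396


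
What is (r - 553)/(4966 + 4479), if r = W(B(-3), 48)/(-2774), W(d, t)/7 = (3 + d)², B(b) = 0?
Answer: -306817/5240086 ≈ -0.058552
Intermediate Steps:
W(d, t) = 7*(3 + d)²
r = -63/2774 (r = (7*(3 + 0)²)/(-2774) = (7*3²)*(-1/2774) = (7*9)*(-1/2774) = 63*(-1/2774) = -63/2774 ≈ -0.022711)
(r - 553)/(4966 + 4479) = (-63/2774 - 553)/(4966 + 4479) = -1534085/2774/9445 = -1534085/2774*1/9445 = -306817/5240086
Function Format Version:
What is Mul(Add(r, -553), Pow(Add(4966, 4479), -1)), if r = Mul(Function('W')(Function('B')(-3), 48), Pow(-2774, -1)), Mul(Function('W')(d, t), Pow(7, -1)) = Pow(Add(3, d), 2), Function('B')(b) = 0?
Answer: Rational(-306817, 5240086) ≈ -0.058552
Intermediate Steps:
Function('W')(d, t) = Mul(7, Pow(Add(3, d), 2))
r = Rational(-63, 2774) (r = Mul(Mul(7, Pow(Add(3, 0), 2)), Pow(-2774, -1)) = Mul(Mul(7, Pow(3, 2)), Rational(-1, 2774)) = Mul(Mul(7, 9), Rational(-1, 2774)) = Mul(63, Rational(-1, 2774)) = Rational(-63, 2774) ≈ -0.022711)
Mul(Add(r, -553), Pow(Add(4966, 4479), -1)) = Mul(Add(Rational(-63, 2774), -553), Pow(Add(4966, 4479), -1)) = Mul(Rational(-1534085, 2774), Pow(9445, -1)) = Mul(Rational(-1534085, 2774), Rational(1, 9445)) = Rational(-306817, 5240086)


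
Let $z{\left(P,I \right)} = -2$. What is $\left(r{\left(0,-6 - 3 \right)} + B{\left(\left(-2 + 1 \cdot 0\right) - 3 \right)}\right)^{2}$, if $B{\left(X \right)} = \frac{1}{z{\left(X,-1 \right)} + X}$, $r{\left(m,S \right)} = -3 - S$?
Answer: $\frac{1681}{49} \approx 34.306$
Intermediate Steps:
$B{\left(X \right)} = \frac{1}{-2 + X}$
$\left(r{\left(0,-6 - 3 \right)} + B{\left(\left(-2 + 1 \cdot 0\right) - 3 \right)}\right)^{2} = \left(\left(-3 - \left(-6 - 3\right)\right) + \frac{1}{-2 + \left(\left(-2 + 1 \cdot 0\right) - 3\right)}\right)^{2} = \left(\left(-3 - \left(-6 - 3\right)\right) + \frac{1}{-2 + \left(\left(-2 + 0\right) - 3\right)}\right)^{2} = \left(\left(-3 - -9\right) + \frac{1}{-2 - 5}\right)^{2} = \left(\left(-3 + 9\right) + \frac{1}{-2 - 5}\right)^{2} = \left(6 + \frac{1}{-7}\right)^{2} = \left(6 - \frac{1}{7}\right)^{2} = \left(\frac{41}{7}\right)^{2} = \frac{1681}{49}$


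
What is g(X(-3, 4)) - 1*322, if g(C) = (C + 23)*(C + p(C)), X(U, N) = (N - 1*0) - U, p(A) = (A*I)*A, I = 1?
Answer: 1358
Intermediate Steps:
p(A) = A² (p(A) = (A*1)*A = A*A = A²)
X(U, N) = N - U (X(U, N) = (N + 0) - U = N - U)
g(C) = (23 + C)*(C + C²) (g(C) = (C + 23)*(C + C²) = (23 + C)*(C + C²))
g(X(-3, 4)) - 1*322 = (4 - 1*(-3))*(23 + (4 - 1*(-3))² + 24*(4 - 1*(-3))) - 1*322 = (4 + 3)*(23 + (4 + 3)² + 24*(4 + 3)) - 322 = 7*(23 + 7² + 24*7) - 322 = 7*(23 + 49 + 168) - 322 = 7*240 - 322 = 1680 - 322 = 1358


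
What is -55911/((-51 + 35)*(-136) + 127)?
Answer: -55911/2303 ≈ -24.277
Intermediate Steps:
-55911/((-51 + 35)*(-136) + 127) = -55911/(-16*(-136) + 127) = -55911/(2176 + 127) = -55911/2303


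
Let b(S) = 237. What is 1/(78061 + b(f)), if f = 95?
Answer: 1/78298 ≈ 1.2772e-5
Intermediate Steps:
1/(78061 + b(f)) = 1/(78061 + 237) = 1/78298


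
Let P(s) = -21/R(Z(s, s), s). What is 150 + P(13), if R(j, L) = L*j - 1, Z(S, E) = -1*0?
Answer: 171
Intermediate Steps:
Z(S, E) = 0
R(j, L) = -1 + L*j
P(s) = 21 (P(s) = -21/(-1 + s*0) = -21/(-1 + 0) = -21/(-1) = -21*(-1) = 21)
150 + P(13) = 150 + 21 = 171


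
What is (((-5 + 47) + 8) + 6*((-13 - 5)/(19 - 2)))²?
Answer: 550564/289 ≈ 1905.1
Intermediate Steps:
(((-5 + 47) + 8) + 6*((-13 - 5)/(19 - 2)))² = ((42 + 8) + 6*(-18/17))² = (50 + 6*(-18*1/17))² = (50 + 6*(-18/17))² = (50 - 108/17)² = (742/17)² = 550564/289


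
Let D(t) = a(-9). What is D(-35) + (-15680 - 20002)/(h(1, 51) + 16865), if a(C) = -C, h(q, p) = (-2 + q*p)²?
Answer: 1208/169 ≈ 7.1479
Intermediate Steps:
h(q, p) = (-2 + p*q)²
D(t) = 9 (D(t) = -1*(-9) = 9)
D(-35) + (-15680 - 20002)/(h(1, 51) + 16865) = 9 + (-15680 - 20002)/((-2 + 51*1)² + 16865) = 9 - 35682/((-2 + 51)² + 16865) = 9 - 35682/(49² + 16865) = 9 - 35682/(2401 + 16865) = 9 - 35682/19266 = 9 - 35682*1/19266 = 9 - 313/169 = 1208/169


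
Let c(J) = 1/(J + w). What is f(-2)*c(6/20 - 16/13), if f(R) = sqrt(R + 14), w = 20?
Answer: 260*sqrt(3)/2479 ≈ 0.18166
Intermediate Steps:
c(J) = 1/(20 + J) (c(J) = 1/(J + 20) = 1/(20 + J))
f(R) = sqrt(14 + R)
f(-2)*c(6/20 - 16/13) = sqrt(14 - 2)/(20 + (6/20 - 16/13)) = sqrt(12)/(20 + (6*(1/20) - 16*1/13)) = (2*sqrt(3))/(20 + (3/10 - 16/13)) = (2*sqrt(3))/(20 - 121/130) = (2*sqrt(3))/(2479/130) = (2*sqrt(3))*(130/2479) = 260*sqrt(3)/2479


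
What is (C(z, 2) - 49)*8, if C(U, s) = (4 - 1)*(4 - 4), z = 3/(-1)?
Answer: -392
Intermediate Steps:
z = -3 (z = 3*(-1) = -3)
C(U, s) = 0 (C(U, s) = 3*0 = 0)
(C(z, 2) - 49)*8 = (0 - 49)*8 = -49*8 = -392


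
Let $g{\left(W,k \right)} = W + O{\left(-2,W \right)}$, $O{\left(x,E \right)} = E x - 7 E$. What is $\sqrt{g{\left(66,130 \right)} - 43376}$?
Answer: $56 i \sqrt{14} \approx 209.53 i$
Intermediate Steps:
$O{\left(x,E \right)} = - 7 E + E x$
$g{\left(W,k \right)} = - 8 W$ ($g{\left(W,k \right)} = W + W \left(-7 - 2\right) = W + W \left(-9\right) = W - 9 W = - 8 W$)
$\sqrt{g{\left(66,130 \right)} - 43376} = \sqrt{\left(-8\right) 66 - 43376} = \sqrt{-528 - 43376} = \sqrt{-43904} = 56 i \sqrt{14}$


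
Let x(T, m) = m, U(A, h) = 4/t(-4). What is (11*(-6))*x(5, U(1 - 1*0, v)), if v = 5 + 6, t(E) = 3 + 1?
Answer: -66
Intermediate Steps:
t(E) = 4
v = 11
U(A, h) = 1 (U(A, h) = 4/4 = 4*(1/4) = 1)
(11*(-6))*x(5, U(1 - 1*0, v)) = (11*(-6))*1 = -66*1 = -66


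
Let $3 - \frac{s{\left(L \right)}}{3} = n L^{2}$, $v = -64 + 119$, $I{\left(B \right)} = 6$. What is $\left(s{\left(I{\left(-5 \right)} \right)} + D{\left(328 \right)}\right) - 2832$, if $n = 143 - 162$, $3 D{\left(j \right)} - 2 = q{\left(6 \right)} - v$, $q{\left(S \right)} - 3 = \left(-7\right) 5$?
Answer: $- \frac{2398}{3} \approx -799.33$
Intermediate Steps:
$q{\left(S \right)} = -32$ ($q{\left(S \right)} = 3 - 35 = -32$)
$v = 55$
$D{\left(j \right)} = - \frac{85}{3}$ ($D{\left(j \right)} = \frac{2}{3} + \frac{-32 - 55}{3} = \frac{2}{3} + \frac{1}{3} \left(-87\right) = \frac{2}{3} - 29 = - \frac{85}{3}$)
$n = -19$
$s{\left(L \right)} = 9 + 57 L^{2}$ ($s{\left(L \right)} = 9 - 3 \left(- 19 L^{2}\right) = 9 + 57 L^{2}$)
$\left(s{\left(I{\left(-5 \right)} \right)} + D{\left(328 \right)}\right) - 2832 = \left(\left(9 + 57 \cdot 6^{2}\right) - \frac{85}{3}\right) - 2832 = \left(\left(9 + 57 \cdot 36\right) - \frac{85}{3}\right) - 2832 = \left(\left(9 + 2052\right) - \frac{85}{3}\right) - 2832 = \left(2061 - \frac{85}{3}\right) - 2832 = \frac{6098}{3} - 2832 = - \frac{2398}{3}$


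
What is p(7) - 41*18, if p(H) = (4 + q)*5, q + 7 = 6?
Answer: -723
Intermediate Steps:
q = -1 (q = -7 + 6 = -1)
p(H) = 15 (p(H) = (4 - 1)*5 = 3*5 = 15)
p(7) - 41*18 = 15 - 41*18 = 15 - 738 = -723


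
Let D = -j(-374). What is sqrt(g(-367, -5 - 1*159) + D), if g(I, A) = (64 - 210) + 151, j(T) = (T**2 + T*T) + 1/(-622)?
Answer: I*sqrt(108229637726)/622 ≈ 528.91*I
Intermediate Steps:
j(T) = -1/622 + 2*T**2 (j(T) = (T**2 + T**2) - 1/622 = 2*T**2 - 1/622 = -1/622 + 2*T**2)
g(I, A) = 5 (g(I, A) = -146 + 151 = 5)
D = -174005743/622 (D = -(-1/622 + 2*(-374)**2) = -(-1/622 + 2*139876) = -(-1/622 + 279752) = -1*174005743/622 = -174005743/622 ≈ -2.7975e+5)
sqrt(g(-367, -5 - 1*159) + D) = sqrt(5 - 174005743/622) = sqrt(-174002633/622) = I*sqrt(108229637726)/622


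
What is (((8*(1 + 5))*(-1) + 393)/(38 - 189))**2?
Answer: 119025/22801 ≈ 5.2202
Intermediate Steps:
(((8*(1 + 5))*(-1) + 393)/(38 - 189))**2 = (((8*6)*(-1) + 393)/(-151))**2 = ((48*(-1) + 393)*(-1/151))**2 = ((-48 + 393)*(-1/151))**2 = (345*(-1/151))**2 = (-345/151)**2 = 119025/22801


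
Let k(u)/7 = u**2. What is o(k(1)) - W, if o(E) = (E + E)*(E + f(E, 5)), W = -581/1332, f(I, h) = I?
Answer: 261653/1332 ≈ 196.44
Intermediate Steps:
W = -581/1332 (W = -581*1/1332 = -581/1332 ≈ -0.43619)
k(u) = 7*u**2
o(E) = 4*E**2 (o(E) = (E + E)*(E + E) = (2*E)*(2*E) = 4*E**2)
o(k(1)) - W = 4*(7*1**2)**2 - 1*(-581/1332) = 4*(7*1)**2 + 581/1332 = 4*7**2 + 581/1332 = 4*49 + 581/1332 = 196 + 581/1332 = 261653/1332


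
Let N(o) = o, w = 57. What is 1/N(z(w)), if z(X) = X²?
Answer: 1/3249 ≈ 0.00030779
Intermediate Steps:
1/N(z(w)) = 1/(57²) = 1/3249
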